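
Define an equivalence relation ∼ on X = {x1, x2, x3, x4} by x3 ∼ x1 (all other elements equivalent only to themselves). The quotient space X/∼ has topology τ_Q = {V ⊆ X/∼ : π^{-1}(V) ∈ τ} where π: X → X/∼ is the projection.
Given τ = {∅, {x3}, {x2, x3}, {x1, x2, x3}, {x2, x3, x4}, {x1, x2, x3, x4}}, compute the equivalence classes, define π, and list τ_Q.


X/∼ = {[x1=x3], [x2], [x4]}; |τ_Q| = 3.

Equivalence classes: [x1=x3], [x2], [x4].
Quotient map π: X → X/∼ sends x1 ↦ [x1=x3], x2 ↦ [x2], x3 ↦ [x1=x3], x4 ↦ [x4].
For each subset V ⊆ X/∼, compute π^{-1}(V) ⊆ X and check whether π^{-1}(V) ∈ τ. V is open in τ_Q iff π^{-1}(V) ∈ τ.
  V = {}: π^{-1}(V) = ∅ ∈ τ ✓.
  V = {[x1=x3]}: π^{-1}(V) = {x1, x3} ∉ τ ✗.
  V = {[x2]}: π^{-1}(V) = {x2} ∉ τ ✗.
  V = {[x1=x3], [x2]}: π^{-1}(V) = {x1, x2, x3} ∈ τ ✓.
  V = {[x4]}: π^{-1}(V) = {x4} ∉ τ ✗.
  V = {[x1=x3], [x4]}: π^{-1}(V) = {x1, x3, x4} ∉ τ ✗.
  V = {[x2], [x4]}: π^{-1}(V) = {x2, x4} ∉ τ ✗.
  V = {[x1=x3], [x2], [x4]}: π^{-1}(V) = {x1, x2, x3, x4} ∈ τ ✓.
Open sets in the quotient: τ_Q = {{}, {[x1=x3], [x2]}, {[x1=x3], [x2], [x4]}} (3 elements).


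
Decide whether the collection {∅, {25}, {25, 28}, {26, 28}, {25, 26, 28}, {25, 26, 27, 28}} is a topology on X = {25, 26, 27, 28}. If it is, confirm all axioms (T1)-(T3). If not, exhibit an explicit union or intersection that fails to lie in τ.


τ is NOT a topology on X.

Axiom (T1): ∅ ∈ τ? Yes; X ∈ τ? Yes.
Axiom (T2/T3): check pairwise unions and intersections of members of τ.
Counterexample for (T3): {25, 28} ∩ {26, 28} = {28} ∉ τ. Therefore τ is NOT a topology.


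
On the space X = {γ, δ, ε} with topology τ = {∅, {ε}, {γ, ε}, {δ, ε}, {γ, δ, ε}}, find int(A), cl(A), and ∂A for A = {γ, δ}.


int(A) = ∅, cl(A) = {γ, δ}, ∂A = {γ, δ}.

Closed sets in (X, τ) are complements of opens:
  closed(X, τ) = {∅, {γ}, {δ}, {γ, δ}, {γ, δ, ε}}.
int(A) = ⋃ {U ∈ τ : U ⊆ A}. Opens contained in A: ∅.
Taking the union of these: int(A) = ∅.
cl(A) = ⋂ {C closed : A ⊆ C}. Closed sets containing A: {γ, δ}, {γ, δ, ε}.
Intersecting these: cl(A) = {γ, δ}.
∂A = cl(A) ∖ int(A) = {γ, δ} ∖ ∅ = {γ, δ}.


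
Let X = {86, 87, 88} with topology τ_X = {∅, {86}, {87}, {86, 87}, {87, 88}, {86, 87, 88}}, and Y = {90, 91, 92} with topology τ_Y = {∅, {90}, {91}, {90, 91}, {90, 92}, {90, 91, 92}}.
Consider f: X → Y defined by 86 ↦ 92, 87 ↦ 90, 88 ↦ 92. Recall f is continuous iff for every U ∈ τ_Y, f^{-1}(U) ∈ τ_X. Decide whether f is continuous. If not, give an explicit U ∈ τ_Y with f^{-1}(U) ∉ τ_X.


f IS continuous.

Compute f^{-1}(U) for each U ∈ τ_Y:
  U = ∅: f^{-1}(U) = ∅ ∈ τ_X ✓.
  U = {90}: f^{-1}(U) = {87} ∈ τ_X ✓.
  U = {91}: f^{-1}(U) = ∅ ∈ τ_X ✓.
  U = {90, 91}: f^{-1}(U) = {87} ∈ τ_X ✓.
  U = {90, 92}: f^{-1}(U) = {86, 87, 88} ∈ τ_X ✓.
  U = {90, 91, 92}: f^{-1}(U) = {86, 87, 88} ∈ τ_X ✓.
Every preimage lies in τ_X, so f IS continuous.


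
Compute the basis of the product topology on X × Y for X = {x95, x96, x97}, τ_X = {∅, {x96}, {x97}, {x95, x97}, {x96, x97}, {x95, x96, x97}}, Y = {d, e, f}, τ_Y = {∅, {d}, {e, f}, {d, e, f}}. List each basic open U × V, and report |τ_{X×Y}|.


Basis B = {∅ × ∅, {x96} × {d}, {x97} × {d}, {x95, x97} × {d}, {x96, x97} × {d}, {x96} × {e, f}, {x97} × {e, f}, {x95, x96, x97} × {d}, {x96} × {d, e, f}, {x97} × {d, e, f}, {x95, x97} × {e, f}, {x96, x97} × {e, f}, {x95, x97} × {d, e, f}, {x95, x96, x97} × {e, f}, {x96, x97} × {d, e, f}, {x95, x96, x97} × {d, e, f}}; |τ_{X×Y}| = 36.

Enumerate products U × V with U ∈ τ_X, V ∈ τ_Y (deduplicated):
  ∅ × ∅ = {} (∅)
  {x96} × {d} = {(x96,d)}
  {x97} × {d} = {(x97,d)}
  {x95, x97} × {d} = {(x95,d), (x97,d)}
  {x96, x97} × {d} = {(x96,d), (x97,d)}
  {x96} × {e, f} = {(x96,e), (x96,f)}
  {x97} × {e, f} = {(x97,e), (x97,f)}
  {x95, x96, x97} × {d} = {(x95,d), (x96,d), (x97,d)}
  {x96} × {d, e, f} = {(x96,d), (x96,e), (x96,f)}
  {x97} × {d, e, f} = {(x97,d), (x97,e), (x97,f)}
  {x95, x97} × {e, f} = {(x95,e), (x95,f), (x97,e), (x97,f)}
  {x96, x97} × {e, f} = {(x96,e), (x96,f), (x97,e), (x97,f)}
  {x95, x97} × {d, e, f} = {(x95,d), (x95,e), (x95,f), (x97,d), (x97,e), (x97,f)}
  {x95, x96, x97} × {e, f} = {(x95,e), (x95,f), (x96,e), (x96,f), (x97,e), (x97,f)}
  {x96, x97} × {d, e, f} = {(x96,d), (x96,e), (x96,f), (x97,d), (x97,e), (x97,f)}
  {x95, x96, x97} × {d, e, f} = {(x95,d), (x95,e), (x95,f), (x96,d), (x96,e), (x96,f), (x97,d), (x97,e), (x97,f)}
These 16 distinct sets form the basis B.
Close under arbitrary unions to get τ_{X×Y}; counting gives |τ_{X×Y}| = 36.


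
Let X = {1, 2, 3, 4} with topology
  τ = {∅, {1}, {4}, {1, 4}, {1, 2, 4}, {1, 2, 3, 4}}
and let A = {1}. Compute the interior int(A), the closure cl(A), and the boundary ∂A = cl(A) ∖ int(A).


int(A) = {1}, cl(A) = {1, 2, 3}, ∂A = {2, 3}.

Closed sets in (X, τ) are complements of opens:
  closed(X, τ) = {∅, {3}, {2, 3}, {1, 2, 3}, {2, 3, 4}, {1, 2, 3, 4}}.
int(A) = ⋃ {U ∈ τ : U ⊆ A}. Opens contained in A: ∅, {1}.
Taking the union of these: int(A) = {1}.
cl(A) = ⋂ {C closed : A ⊆ C}. Closed sets containing A: {1, 2, 3}, {1, 2, 3, 4}.
Intersecting these: cl(A) = {1, 2, 3}.
∂A = cl(A) ∖ int(A) = {1, 2, 3} ∖ {1} = {2, 3}.


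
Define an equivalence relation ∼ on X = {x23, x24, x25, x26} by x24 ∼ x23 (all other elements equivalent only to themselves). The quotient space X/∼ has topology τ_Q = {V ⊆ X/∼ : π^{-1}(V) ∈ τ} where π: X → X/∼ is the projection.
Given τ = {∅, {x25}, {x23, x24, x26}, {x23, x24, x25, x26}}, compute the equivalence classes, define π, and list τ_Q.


X/∼ = {[x23=x24], [x25], [x26]}; |τ_Q| = 4.

Equivalence classes: [x23=x24], [x25], [x26].
Quotient map π: X → X/∼ sends x23 ↦ [x23=x24], x24 ↦ [x23=x24], x25 ↦ [x25], x26 ↦ [x26].
For each subset V ⊆ X/∼, compute π^{-1}(V) ⊆ X and check whether π^{-1}(V) ∈ τ. V is open in τ_Q iff π^{-1}(V) ∈ τ.
  V = {}: π^{-1}(V) = ∅ ∈ τ ✓.
  V = {[x23=x24]}: π^{-1}(V) = {x23, x24} ∉ τ ✗.
  V = {[x25]}: π^{-1}(V) = {x25} ∈ τ ✓.
  V = {[x23=x24], [x25]}: π^{-1}(V) = {x23, x24, x25} ∉ τ ✗.
  V = {[x26]}: π^{-1}(V) = {x26} ∉ τ ✗.
  V = {[x23=x24], [x26]}: π^{-1}(V) = {x23, x24, x26} ∈ τ ✓.
  V = {[x25], [x26]}: π^{-1}(V) = {x25, x26} ∉ τ ✗.
  V = {[x23=x24], [x25], [x26]}: π^{-1}(V) = {x23, x24, x25, x26} ∈ τ ✓.
Open sets in the quotient: τ_Q = {{}, {[x25]}, {[x23=x24], [x26]}, {[x23=x24], [x25], [x26]}} (4 elements).


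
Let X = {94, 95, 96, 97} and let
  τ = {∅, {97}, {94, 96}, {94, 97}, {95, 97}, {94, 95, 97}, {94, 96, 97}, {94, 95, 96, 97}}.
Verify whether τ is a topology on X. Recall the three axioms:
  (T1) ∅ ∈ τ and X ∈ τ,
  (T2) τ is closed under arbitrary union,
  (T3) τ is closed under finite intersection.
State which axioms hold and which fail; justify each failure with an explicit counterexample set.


τ is NOT a topology on X.

Axiom (T1): ∅ ∈ τ? Yes; X ∈ τ? Yes.
Axiom (T2/T3): check pairwise unions and intersections of members of τ.
Counterexample for (T3): {94, 96} ∩ {94, 97} = {94} ∉ τ. Therefore τ is NOT a topology.


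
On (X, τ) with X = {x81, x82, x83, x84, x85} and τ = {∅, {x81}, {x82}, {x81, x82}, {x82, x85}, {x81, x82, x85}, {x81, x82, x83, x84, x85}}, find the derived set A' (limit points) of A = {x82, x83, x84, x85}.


A' = {x83, x84, x85}

For each x ∈ X, list the open sets U ∈ τ with x ∈ U, then check whether U ∩ (A ∖ {x}) ≠ ∅ for every such U.
  x = x81: open {x81} ∋ x has {x81} ∩ (A ∖ {x81}) = ∅, so x is NOT a limit point.
  x = x82: open {x82} ∋ x has {x82} ∩ (A ∖ {x82}) = ∅, so x is NOT a limit point.
  x = x83: opens ∋ x are {x81, x82, x83, x84, x85}; each meets A ∖ {x83}, so x IS a limit point.
  x = x84: opens ∋ x are {x81, x82, x83, x84, x85}; each meets A ∖ {x84}, so x IS a limit point.
  x = x85: opens ∋ x are {x82, x85}, {x81, x82, x85}, {x81, x82, x83, x84, x85}; each meets A ∖ {x85}, so x IS a limit point.
Collecting: A' = {x83, x84, x85}.


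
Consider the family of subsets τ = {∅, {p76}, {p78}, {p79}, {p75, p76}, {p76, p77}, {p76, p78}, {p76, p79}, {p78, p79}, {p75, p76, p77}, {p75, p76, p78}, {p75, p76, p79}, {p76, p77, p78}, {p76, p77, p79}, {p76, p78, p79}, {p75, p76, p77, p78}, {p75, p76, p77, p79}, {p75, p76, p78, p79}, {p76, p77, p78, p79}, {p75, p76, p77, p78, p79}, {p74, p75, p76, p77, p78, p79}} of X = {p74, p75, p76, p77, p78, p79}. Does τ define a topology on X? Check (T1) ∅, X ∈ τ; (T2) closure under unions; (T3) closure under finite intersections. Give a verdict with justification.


τ IS a topology on X.

Axiom (T1): ∅ ∈ τ? Yes; X ∈ τ? Yes.
Axiom (T2/T3): check pairwise unions and intersections of members of τ.
All pairwise intersections and unions checked — each lies in τ. Therefore τ satisfies (T1), (T2), (T3): it IS a topology on X.


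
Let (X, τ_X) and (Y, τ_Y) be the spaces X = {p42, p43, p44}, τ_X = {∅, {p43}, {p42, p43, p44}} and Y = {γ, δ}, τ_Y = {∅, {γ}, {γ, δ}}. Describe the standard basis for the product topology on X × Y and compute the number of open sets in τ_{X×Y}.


Basis B = {∅ × ∅, {p43} × {γ}, {p43} × {γ, δ}, {p42, p43, p44} × {γ}, {p42, p43, p44} × {γ, δ}}; |τ_{X×Y}| = 6.

Enumerate products U × V with U ∈ τ_X, V ∈ τ_Y (deduplicated):
  ∅ × ∅ = {} (∅)
  {p43} × {γ} = {(p43,γ)}
  {p43} × {γ, δ} = {(p43,γ), (p43,δ)}
  {p42, p43, p44} × {γ} = {(p42,γ), (p43,γ), (p44,γ)}
  {p42, p43, p44} × {γ, δ} = {(p42,γ), (p42,δ), (p43,γ), (p43,δ), (p44,γ), (p44,δ)}
These 5 distinct sets form the basis B.
Close under arbitrary unions to get τ_{X×Y}; counting gives |τ_{X×Y}| = 6.


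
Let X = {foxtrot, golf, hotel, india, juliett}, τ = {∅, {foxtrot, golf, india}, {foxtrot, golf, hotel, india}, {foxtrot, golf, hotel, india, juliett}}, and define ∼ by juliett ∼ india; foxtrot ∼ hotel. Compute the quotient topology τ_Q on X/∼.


X/∼ = {[foxtrot=hotel], [golf], [india=juliett]}; |τ_Q| = 2.

Equivalence classes: [foxtrot=hotel], [golf], [india=juliett].
Quotient map π: X → X/∼ sends foxtrot ↦ [foxtrot=hotel], golf ↦ [golf], hotel ↦ [foxtrot=hotel], india ↦ [india=juliett], juliett ↦ [india=juliett].
For each subset V ⊆ X/∼, compute π^{-1}(V) ⊆ X and check whether π^{-1}(V) ∈ τ. V is open in τ_Q iff π^{-1}(V) ∈ τ.
  V = {}: π^{-1}(V) = ∅ ∈ τ ✓.
  V = {[foxtrot=hotel]}: π^{-1}(V) = {foxtrot, hotel} ∉ τ ✗.
  V = {[golf]}: π^{-1}(V) = {golf} ∉ τ ✗.
  V = {[foxtrot=hotel], [golf]}: π^{-1}(V) = {foxtrot, golf, hotel} ∉ τ ✗.
  V = {[india=juliett]}: π^{-1}(V) = {india, juliett} ∉ τ ✗.
  V = {[foxtrot=hotel], [india=juliett]}: π^{-1}(V) = {foxtrot, hotel, india, juliett} ∉ τ ✗.
  V = {[golf], [india=juliett]}: π^{-1}(V) = {golf, india, juliett} ∉ τ ✗.
  V = {[foxtrot=hotel], [golf], [india=juliett]}: π^{-1}(V) = {foxtrot, golf, hotel, india, juliett} ∈ τ ✓.
Open sets in the quotient: τ_Q = {{}, {[foxtrot=hotel], [golf], [india=juliett]}} (2 elements).


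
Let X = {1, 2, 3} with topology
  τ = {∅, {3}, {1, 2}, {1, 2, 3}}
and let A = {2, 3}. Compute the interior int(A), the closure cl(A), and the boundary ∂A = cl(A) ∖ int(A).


int(A) = {3}, cl(A) = {1, 2, 3}, ∂A = {1, 2}.

Closed sets in (X, τ) are complements of opens:
  closed(X, τ) = {∅, {3}, {1, 2}, {1, 2, 3}}.
int(A) = ⋃ {U ∈ τ : U ⊆ A}. Opens contained in A: ∅, {3}.
Taking the union of these: int(A) = {3}.
cl(A) = ⋂ {C closed : A ⊆ C}. Closed sets containing A: {1, 2, 3}.
Intersecting these: cl(A) = {1, 2, 3}.
∂A = cl(A) ∖ int(A) = {1, 2, 3} ∖ {3} = {1, 2}.


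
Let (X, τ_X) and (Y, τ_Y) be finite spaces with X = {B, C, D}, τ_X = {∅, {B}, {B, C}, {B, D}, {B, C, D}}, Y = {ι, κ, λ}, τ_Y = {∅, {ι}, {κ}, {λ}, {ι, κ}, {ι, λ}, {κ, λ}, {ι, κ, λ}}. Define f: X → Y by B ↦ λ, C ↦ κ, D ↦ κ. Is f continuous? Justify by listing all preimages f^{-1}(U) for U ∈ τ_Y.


f is NOT continuous.

Compute f^{-1}(U) for each U ∈ τ_Y:
  U = ∅: f^{-1}(U) = ∅ ∈ τ_X ✓.
  U = {ι}: f^{-1}(U) = ∅ ∈ τ_X ✓.
  U = {κ}: f^{-1}(U) = {C, D} ∉ τ_X ✗.
  U = {λ}: f^{-1}(U) = {B} ∈ τ_X ✓.
  U = {ι, κ}: f^{-1}(U) = {C, D} ∉ τ_X ✗.
  U = {ι, λ}: f^{-1}(U) = {B} ∈ τ_X ✓.
  U = {κ, λ}: f^{-1}(U) = {B, C, D} ∈ τ_X ✓.
  U = {ι, κ, λ}: f^{-1}(U) = {B, C, D} ∈ τ_X ✓.
Found U = {κ} with f^{-1}(U) = {C, D} not in τ_X. Therefore f is NOT continuous.


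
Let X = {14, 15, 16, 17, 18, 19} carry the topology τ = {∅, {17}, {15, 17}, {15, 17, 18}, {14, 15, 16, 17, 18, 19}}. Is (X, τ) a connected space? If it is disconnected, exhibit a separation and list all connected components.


(X, τ) is connected.

Find clopen sets (U ∈ τ with X ∖ U ∈ τ):
  U = ∅, X ∖ U = {14, 15, 16, 17, 18, 19} — both open, so U is clopen.
  U = {14, 15, 16, 17, 18, 19}, X ∖ U = ∅ — both open, so U is clopen.
Only trivial clopens (∅ and X) exist, so (X, τ) is connected.
Compute connected components by grouping points that agree on all clopens:
  component: {14, 15, 16, 17, 18, 19}


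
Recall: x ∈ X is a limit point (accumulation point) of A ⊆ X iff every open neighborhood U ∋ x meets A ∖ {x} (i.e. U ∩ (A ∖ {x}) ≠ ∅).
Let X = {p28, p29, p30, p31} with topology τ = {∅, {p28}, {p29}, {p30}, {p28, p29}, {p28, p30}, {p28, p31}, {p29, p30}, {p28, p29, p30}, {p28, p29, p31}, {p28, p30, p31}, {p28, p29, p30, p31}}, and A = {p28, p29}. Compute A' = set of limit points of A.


A' = {p31}

For each x ∈ X, list the open sets U ∈ τ with x ∈ U, then check whether U ∩ (A ∖ {x}) ≠ ∅ for every such U.
  x = p28: open {p28} ∋ x has {p28} ∩ (A ∖ {p28}) = ∅, so x is NOT a limit point.
  x = p29: open {p29} ∋ x has {p29} ∩ (A ∖ {p29}) = ∅, so x is NOT a limit point.
  x = p30: open {p30} ∋ x has {p30} ∩ (A ∖ {p30}) = ∅, so x is NOT a limit point.
  x = p31: opens ∋ x are {p28, p31}, {p28, p29, p31}, {p28, p30, p31}, {p28, p29, p30, p31}; each meets A ∖ {p31}, so x IS a limit point.
Collecting: A' = {p31}.


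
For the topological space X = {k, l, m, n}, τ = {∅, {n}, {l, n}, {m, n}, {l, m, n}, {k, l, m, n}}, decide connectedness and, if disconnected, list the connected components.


(X, τ) is connected.

Find clopen sets (U ∈ τ with X ∖ U ∈ τ):
  U = ∅, X ∖ U = {k, l, m, n} — both open, so U is clopen.
  U = {k, l, m, n}, X ∖ U = ∅ — both open, so U is clopen.
Only trivial clopens (∅ and X) exist, so (X, τ) is connected.
Compute connected components by grouping points that agree on all clopens:
  component: {k, l, m, n}


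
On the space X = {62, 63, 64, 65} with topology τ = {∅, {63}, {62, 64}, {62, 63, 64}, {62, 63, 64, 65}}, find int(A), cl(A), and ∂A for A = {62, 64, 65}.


int(A) = {62, 64}, cl(A) = {62, 64, 65}, ∂A = {65}.

Closed sets in (X, τ) are complements of opens:
  closed(X, τ) = {∅, {65}, {63, 65}, {62, 64, 65}, {62, 63, 64, 65}}.
int(A) = ⋃ {U ∈ τ : U ⊆ A}. Opens contained in A: ∅, {62, 64}.
Taking the union of these: int(A) = {62, 64}.
cl(A) = ⋂ {C closed : A ⊆ C}. Closed sets containing A: {62, 64, 65}, {62, 63, 64, 65}.
Intersecting these: cl(A) = {62, 64, 65}.
∂A = cl(A) ∖ int(A) = {62, 64, 65} ∖ {62, 64} = {65}.


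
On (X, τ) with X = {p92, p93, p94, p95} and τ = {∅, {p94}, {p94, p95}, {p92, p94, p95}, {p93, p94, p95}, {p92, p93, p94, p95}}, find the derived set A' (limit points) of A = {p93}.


A' = ∅

For each x ∈ X, list the open sets U ∈ τ with x ∈ U, then check whether U ∩ (A ∖ {x}) ≠ ∅ for every such U.
  x = p92: open {p92, p94, p95} ∋ x has {p92, p94, p95} ∩ (A ∖ {p92}) = ∅, so x is NOT a limit point.
  x = p93: open {p93, p94, p95} ∋ x has {p93, p94, p95} ∩ (A ∖ {p93}) = ∅, so x is NOT a limit point.
  x = p94: open {p94} ∋ x has {p94} ∩ (A ∖ {p94}) = ∅, so x is NOT a limit point.
  x = p95: open {p94, p95} ∋ x has {p94, p95} ∩ (A ∖ {p95}) = ∅, so x is NOT a limit point.
Collecting: A' = ∅.


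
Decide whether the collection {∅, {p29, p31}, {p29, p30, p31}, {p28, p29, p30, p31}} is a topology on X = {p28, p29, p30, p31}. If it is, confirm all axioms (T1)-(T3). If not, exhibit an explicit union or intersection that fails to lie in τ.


τ IS a topology on X.

Axiom (T1): ∅ ∈ τ? Yes; X ∈ τ? Yes.
Axiom (T2/T3): check pairwise unions and intersections of members of τ.
All pairwise intersections and unions checked — each lies in τ. Therefore τ satisfies (T1), (T2), (T3): it IS a topology on X.


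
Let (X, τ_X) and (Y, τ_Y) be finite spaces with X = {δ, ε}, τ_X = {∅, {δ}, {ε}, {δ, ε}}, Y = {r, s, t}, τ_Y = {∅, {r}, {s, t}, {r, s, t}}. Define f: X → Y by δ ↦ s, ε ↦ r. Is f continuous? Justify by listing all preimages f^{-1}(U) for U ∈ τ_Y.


f IS continuous.

Compute f^{-1}(U) for each U ∈ τ_Y:
  U = ∅: f^{-1}(U) = ∅ ∈ τ_X ✓.
  U = {r}: f^{-1}(U) = {ε} ∈ τ_X ✓.
  U = {s, t}: f^{-1}(U) = {δ} ∈ τ_X ✓.
  U = {r, s, t}: f^{-1}(U) = {δ, ε} ∈ τ_X ✓.
Every preimage lies in τ_X, so f IS continuous.


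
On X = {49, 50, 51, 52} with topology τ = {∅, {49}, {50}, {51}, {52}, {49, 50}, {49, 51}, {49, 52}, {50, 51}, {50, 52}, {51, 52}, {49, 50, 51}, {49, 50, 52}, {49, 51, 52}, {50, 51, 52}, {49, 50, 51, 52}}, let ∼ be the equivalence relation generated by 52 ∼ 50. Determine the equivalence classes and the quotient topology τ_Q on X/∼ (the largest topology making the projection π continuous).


X/∼ = {[49], [50=52], [51]}; |τ_Q| = 8.

Equivalence classes: [49], [50=52], [51].
Quotient map π: X → X/∼ sends 49 ↦ [49], 50 ↦ [50=52], 51 ↦ [51], 52 ↦ [50=52].
For each subset V ⊆ X/∼, compute π^{-1}(V) ⊆ X and check whether π^{-1}(V) ∈ τ. V is open in τ_Q iff π^{-1}(V) ∈ τ.
  V = {}: π^{-1}(V) = ∅ ∈ τ ✓.
  V = {[49]}: π^{-1}(V) = {49} ∈ τ ✓.
  V = {[50=52]}: π^{-1}(V) = {50, 52} ∈ τ ✓.
  V = {[49], [50=52]}: π^{-1}(V) = {49, 50, 52} ∈ τ ✓.
  V = {[51]}: π^{-1}(V) = {51} ∈ τ ✓.
  V = {[49], [51]}: π^{-1}(V) = {49, 51} ∈ τ ✓.
  V = {[50=52], [51]}: π^{-1}(V) = {50, 51, 52} ∈ τ ✓.
  V = {[49], [50=52], [51]}: π^{-1}(V) = {49, 50, 51, 52} ∈ τ ✓.
Open sets in the quotient: τ_Q = {{}, {[49]}, {[50=52]}, {[49], [50=52]}, {[51]}, {[49], [51]}, {[50=52], [51]}, {[49], [50=52], [51]}} (8 elements).


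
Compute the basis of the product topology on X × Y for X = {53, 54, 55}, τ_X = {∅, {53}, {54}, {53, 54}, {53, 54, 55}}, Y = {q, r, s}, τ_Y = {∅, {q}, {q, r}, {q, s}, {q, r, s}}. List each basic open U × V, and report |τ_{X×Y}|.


Basis B = {∅ × ∅, {53} × {q}, {54} × {q}, {53} × {q, r}, {53} × {q, s}, {53, 54} × {q}, {54} × {q, r}, {54} × {q, s}, {53} × {q, r, s}, {53, 54, 55} × {q}, {54} × {q, r, s}, {53, 54} × {q, r}, {53, 54} × {q, s}, {53, 54} × {q, r, s}, {53, 54, 55} × {q, r}, {53, 54, 55} × {q, s}, {53, 54, 55} × {q, r, s}}; |τ_{X×Y}| = 50.

Enumerate products U × V with U ∈ τ_X, V ∈ τ_Y (deduplicated):
  ∅ × ∅ = {} (∅)
  {53} × {q} = {(53,q)}
  {54} × {q} = {(54,q)}
  {53} × {q, r} = {(53,q), (53,r)}
  {53} × {q, s} = {(53,q), (53,s)}
  {53, 54} × {q} = {(53,q), (54,q)}
  {54} × {q, r} = {(54,q), (54,r)}
  {54} × {q, s} = {(54,q), (54,s)}
  {53} × {q, r, s} = {(53,q), (53,r), (53,s)}
  {53, 54, 55} × {q} = {(53,q), (54,q), (55,q)}
  {54} × {q, r, s} = {(54,q), (54,r), (54,s)}
  {53, 54} × {q, r} = {(53,q), (53,r), (54,q), (54,r)}
  {53, 54} × {q, s} = {(53,q), (53,s), (54,q), (54,s)}
  {53, 54} × {q, r, s} = {(53,q), (53,r), (53,s), (54,q), (54,r), (54,s)}
  {53, 54, 55} × {q, r} = {(53,q), (53,r), (54,q), (54,r), (55,q), (55,r)}
  {53, 54, 55} × {q, s} = {(53,q), (53,s), (54,q), (54,s), (55,q), (55,s)}
  {53, 54, 55} × {q, r, s} = {(53,q), (53,r), (53,s), (54,q), (54,r), (54,s), (55,q), (55,r), (55,s)}
These 17 distinct sets form the basis B.
Close under arbitrary unions to get τ_{X×Y}; counting gives |τ_{X×Y}| = 50.


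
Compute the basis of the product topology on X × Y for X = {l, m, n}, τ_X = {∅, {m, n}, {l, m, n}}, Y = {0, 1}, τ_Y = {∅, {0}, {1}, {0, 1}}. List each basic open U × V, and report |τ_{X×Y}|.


Basis B = {∅ × ∅, {m, n} × {0}, {m, n} × {1}, {l, m, n} × {0}, {l, m, n} × {1}, {m, n} × {0, 1}, {l, m, n} × {0, 1}}; |τ_{X×Y}| = 9.

Enumerate products U × V with U ∈ τ_X, V ∈ τ_Y (deduplicated):
  ∅ × ∅ = {} (∅)
  {m, n} × {0} = {(m,0), (n,0)}
  {m, n} × {1} = {(m,1), (n,1)}
  {l, m, n} × {0} = {(l,0), (m,0), (n,0)}
  {l, m, n} × {1} = {(l,1), (m,1), (n,1)}
  {m, n} × {0, 1} = {(m,0), (m,1), (n,0), (n,1)}
  {l, m, n} × {0, 1} = {(l,0), (l,1), (m,0), (m,1), (n,0), (n,1)}
These 7 distinct sets form the basis B.
Close under arbitrary unions to get τ_{X×Y}; counting gives |τ_{X×Y}| = 9.


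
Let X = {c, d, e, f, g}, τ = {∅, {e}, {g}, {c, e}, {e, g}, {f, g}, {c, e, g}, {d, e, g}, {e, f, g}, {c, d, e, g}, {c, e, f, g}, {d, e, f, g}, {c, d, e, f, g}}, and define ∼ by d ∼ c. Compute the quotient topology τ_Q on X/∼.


X/∼ = {[c=d], [e], [f], [g]}; |τ_Q| = 8.

Equivalence classes: [c=d], [e], [f], [g].
Quotient map π: X → X/∼ sends c ↦ [c=d], d ↦ [c=d], e ↦ [e], f ↦ [f], g ↦ [g].
For each subset V ⊆ X/∼, compute π^{-1}(V) ⊆ X and check whether π^{-1}(V) ∈ τ. V is open in τ_Q iff π^{-1}(V) ∈ τ.
  V = {}: π^{-1}(V) = ∅ ∈ τ ✓.
  V = {[c=d]}: π^{-1}(V) = {c, d} ∉ τ ✗.
  V = {[e]}: π^{-1}(V) = {e} ∈ τ ✓.
  V = {[c=d], [e]}: π^{-1}(V) = {c, d, e} ∉ τ ✗.
  V = {[f]}: π^{-1}(V) = {f} ∉ τ ✗.
  V = {[c=d], [f]}: π^{-1}(V) = {c, d, f} ∉ τ ✗.
  V = {[e], [f]}: π^{-1}(V) = {e, f} ∉ τ ✗.
  V = {[c=d], [e], [f]}: π^{-1}(V) = {c, d, e, f} ∉ τ ✗.
  V = {[g]}: π^{-1}(V) = {g} ∈ τ ✓.
  V = {[c=d], [g]}: π^{-1}(V) = {c, d, g} ∉ τ ✗.
  V = {[e], [g]}: π^{-1}(V) = {e, g} ∈ τ ✓.
  V = {[c=d], [e], [g]}: π^{-1}(V) = {c, d, e, g} ∈ τ ✓.
  V = {[f], [g]}: π^{-1}(V) = {f, g} ∈ τ ✓.
  V = {[c=d], [f], [g]}: π^{-1}(V) = {c, d, f, g} ∉ τ ✗.
  V = {[e], [f], [g]}: π^{-1}(V) = {e, f, g} ∈ τ ✓.
  V = {[c=d], [e], [f], [g]}: π^{-1}(V) = {c, d, e, f, g} ∈ τ ✓.
Open sets in the quotient: τ_Q = {{}, {[e]}, {[g]}, {[e], [g]}, {[c=d], [e], [g]}, {[f], [g]}, {[e], [f], [g]}, {[c=d], [e], [f], [g]}} (8 elements).


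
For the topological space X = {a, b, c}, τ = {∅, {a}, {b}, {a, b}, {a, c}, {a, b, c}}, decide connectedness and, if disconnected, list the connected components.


(X, τ) is disconnected; components = [{b}, {a, c}].

Find clopen sets (U ∈ τ with X ∖ U ∈ τ):
  U = ∅, X ∖ U = {a, b, c} — both open, so U is clopen.
  U = {b}, X ∖ U = {a, c} — both open, so U is clopen.
  U = {a, c}, X ∖ U = {b} — both open, so U is clopen.
  U = {a, b, c}, X ∖ U = ∅ — both open, so U is clopen.
Nontrivial clopen(s) exist: e.g. {a, c}. So (X, τ) is disconnected.
Compute connected components by grouping points that agree on all clopens:
  component: {b}
  component: {a, c}


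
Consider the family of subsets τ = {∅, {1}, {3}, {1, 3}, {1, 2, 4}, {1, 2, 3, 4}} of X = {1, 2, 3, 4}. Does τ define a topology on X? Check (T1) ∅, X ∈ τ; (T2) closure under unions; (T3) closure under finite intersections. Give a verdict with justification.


τ IS a topology on X.

Axiom (T1): ∅ ∈ τ? Yes; X ∈ τ? Yes.
Axiom (T2/T3): check pairwise unions and intersections of members of τ.
All pairwise intersections and unions checked — each lies in τ. Therefore τ satisfies (T1), (T2), (T3): it IS a topology on X.


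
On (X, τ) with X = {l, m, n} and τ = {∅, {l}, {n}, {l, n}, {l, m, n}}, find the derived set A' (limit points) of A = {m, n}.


A' = {m}

For each x ∈ X, list the open sets U ∈ τ with x ∈ U, then check whether U ∩ (A ∖ {x}) ≠ ∅ for every such U.
  x = l: open {l} ∋ x has {l} ∩ (A ∖ {l}) = ∅, so x is NOT a limit point.
  x = m: opens ∋ x are {l, m, n}; each meets A ∖ {m}, so x IS a limit point.
  x = n: open {n} ∋ x has {n} ∩ (A ∖ {n}) = ∅, so x is NOT a limit point.
Collecting: A' = {m}.


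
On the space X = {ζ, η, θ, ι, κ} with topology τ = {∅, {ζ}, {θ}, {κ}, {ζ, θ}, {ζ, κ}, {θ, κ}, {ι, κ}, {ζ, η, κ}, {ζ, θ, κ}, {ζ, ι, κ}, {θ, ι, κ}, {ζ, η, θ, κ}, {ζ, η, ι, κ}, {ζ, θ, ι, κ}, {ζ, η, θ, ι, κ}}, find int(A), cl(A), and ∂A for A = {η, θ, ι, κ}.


int(A) = {θ, ι, κ}, cl(A) = {η, θ, ι, κ}, ∂A = {η}.

Closed sets in (X, τ) are complements of opens:
  closed(X, τ) = {∅, {η}, {θ}, {ι}, {ζ, η}, {η, θ}, {η, ι}, {θ, ι}, {ζ, η, θ}, {ζ, η, ι}, {η, θ, ι}, {η, ι, κ}, {ζ, η, θ, ι}, {ζ, η, ι, κ}, {η, θ, ι, κ}, {ζ, η, θ, ι, κ}}.
int(A) = ⋃ {U ∈ τ : U ⊆ A}. Opens contained in A: ∅, {θ}, {κ}, {θ, κ}, {ι, κ}, {θ, ι, κ}.
Taking the union of these: int(A) = {θ, ι, κ}.
cl(A) = ⋂ {C closed : A ⊆ C}. Closed sets containing A: {η, θ, ι, κ}, {ζ, η, θ, ι, κ}.
Intersecting these: cl(A) = {η, θ, ι, κ}.
∂A = cl(A) ∖ int(A) = {η, θ, ι, κ} ∖ {θ, ι, κ} = {η}.


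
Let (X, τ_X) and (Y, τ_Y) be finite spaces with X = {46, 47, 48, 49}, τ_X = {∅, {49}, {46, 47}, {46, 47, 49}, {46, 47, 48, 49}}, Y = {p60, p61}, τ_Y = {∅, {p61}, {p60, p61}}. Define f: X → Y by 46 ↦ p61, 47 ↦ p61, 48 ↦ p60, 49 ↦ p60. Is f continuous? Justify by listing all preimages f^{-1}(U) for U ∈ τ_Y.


f IS continuous.

Compute f^{-1}(U) for each U ∈ τ_Y:
  U = ∅: f^{-1}(U) = ∅ ∈ τ_X ✓.
  U = {p61}: f^{-1}(U) = {46, 47} ∈ τ_X ✓.
  U = {p60, p61}: f^{-1}(U) = {46, 47, 48, 49} ∈ τ_X ✓.
Every preimage lies in τ_X, so f IS continuous.


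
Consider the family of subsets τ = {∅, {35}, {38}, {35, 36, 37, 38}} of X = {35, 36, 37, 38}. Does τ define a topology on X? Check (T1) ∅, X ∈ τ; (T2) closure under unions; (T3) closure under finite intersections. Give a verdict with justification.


τ is NOT a topology on X.

Axiom (T1): ∅ ∈ τ? Yes; X ∈ τ? Yes.
Axiom (T2/T3): check pairwise unions and intersections of members of τ.
Counterexample for (T2): {35} ∪ {38} = {35, 38} ∉ τ. Therefore τ is NOT a topology.


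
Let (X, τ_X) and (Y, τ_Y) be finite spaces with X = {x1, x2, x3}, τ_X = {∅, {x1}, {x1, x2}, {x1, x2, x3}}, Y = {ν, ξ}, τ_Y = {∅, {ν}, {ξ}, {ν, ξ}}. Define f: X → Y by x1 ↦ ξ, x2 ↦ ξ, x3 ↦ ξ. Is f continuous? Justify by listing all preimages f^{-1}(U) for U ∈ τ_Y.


f IS continuous.

Compute f^{-1}(U) for each U ∈ τ_Y:
  U = ∅: f^{-1}(U) = ∅ ∈ τ_X ✓.
  U = {ν}: f^{-1}(U) = ∅ ∈ τ_X ✓.
  U = {ξ}: f^{-1}(U) = {x1, x2, x3} ∈ τ_X ✓.
  U = {ν, ξ}: f^{-1}(U) = {x1, x2, x3} ∈ τ_X ✓.
Every preimage lies in τ_X, so f IS continuous.


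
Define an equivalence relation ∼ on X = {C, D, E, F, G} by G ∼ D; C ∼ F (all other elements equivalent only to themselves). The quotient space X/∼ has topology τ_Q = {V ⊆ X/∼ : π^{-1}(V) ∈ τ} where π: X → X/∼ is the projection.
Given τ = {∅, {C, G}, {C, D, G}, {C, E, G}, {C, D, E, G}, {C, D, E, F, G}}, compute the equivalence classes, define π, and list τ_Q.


X/∼ = {[C=F], [D=G], [E]}; |τ_Q| = 2.

Equivalence classes: [C=F], [D=G], [E].
Quotient map π: X → X/∼ sends C ↦ [C=F], D ↦ [D=G], E ↦ [E], F ↦ [C=F], G ↦ [D=G].
For each subset V ⊆ X/∼, compute π^{-1}(V) ⊆ X and check whether π^{-1}(V) ∈ τ. V is open in τ_Q iff π^{-1}(V) ∈ τ.
  V = {}: π^{-1}(V) = ∅ ∈ τ ✓.
  V = {[C=F]}: π^{-1}(V) = {C, F} ∉ τ ✗.
  V = {[D=G]}: π^{-1}(V) = {D, G} ∉ τ ✗.
  V = {[C=F], [D=G]}: π^{-1}(V) = {C, D, F, G} ∉ τ ✗.
  V = {[E]}: π^{-1}(V) = {E} ∉ τ ✗.
  V = {[C=F], [E]}: π^{-1}(V) = {C, E, F} ∉ τ ✗.
  V = {[D=G], [E]}: π^{-1}(V) = {D, E, G} ∉ τ ✗.
  V = {[C=F], [D=G], [E]}: π^{-1}(V) = {C, D, E, F, G} ∈ τ ✓.
Open sets in the quotient: τ_Q = {{}, {[C=F], [D=G], [E]}} (2 elements).


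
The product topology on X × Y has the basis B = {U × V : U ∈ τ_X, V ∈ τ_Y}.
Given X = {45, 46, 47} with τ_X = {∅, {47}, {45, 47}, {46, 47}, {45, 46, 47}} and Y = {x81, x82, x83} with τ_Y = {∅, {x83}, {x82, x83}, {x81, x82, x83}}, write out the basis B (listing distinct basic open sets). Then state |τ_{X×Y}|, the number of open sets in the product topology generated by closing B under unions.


Basis B = {∅ × ∅, {47} × {x83}, {45, 47} × {x83}, {46, 47} × {x83}, {47} × {x82, x83}, {45, 46, 47} × {x83}, {47} × {x81, x82, x83}, {45, 47} × {x82, x83}, {46, 47} × {x82, x83}, {45, 47} × {x81, x82, x83}, {45, 46, 47} × {x82, x83}, {46, 47} × {x81, x82, x83}, {45, 46, 47} × {x81, x82, x83}}; |τ_{X×Y}| = 30.

Enumerate products U × V with U ∈ τ_X, V ∈ τ_Y (deduplicated):
  ∅ × ∅ = {} (∅)
  {47} × {x83} = {(47,x83)}
  {45, 47} × {x83} = {(45,x83), (47,x83)}
  {46, 47} × {x83} = {(46,x83), (47,x83)}
  {47} × {x82, x83} = {(47,x82), (47,x83)}
  {45, 46, 47} × {x83} = {(45,x83), (46,x83), (47,x83)}
  {47} × {x81, x82, x83} = {(47,x81), (47,x82), (47,x83)}
  {45, 47} × {x82, x83} = {(45,x82), (45,x83), (47,x82), (47,x83)}
  {46, 47} × {x82, x83} = {(46,x82), (46,x83), (47,x82), (47,x83)}
  {45, 47} × {x81, x82, x83} = {(45,x81), (45,x82), (45,x83), (47,x81), (47,x82), (47,x83)}
  {45, 46, 47} × {x82, x83} = {(45,x82), (45,x83), (46,x82), (46,x83), (47,x82), (47,x83)}
  {46, 47} × {x81, x82, x83} = {(46,x81), (46,x82), (46,x83), (47,x81), (47,x82), (47,x83)}
  {45, 46, 47} × {x81, x82, x83} = {(45,x81), (45,x82), (45,x83), (46,x81), (46,x82), (46,x83), (47,x81), (47,x82), (47,x83)}
These 13 distinct sets form the basis B.
Close under arbitrary unions to get τ_{X×Y}; counting gives |τ_{X×Y}| = 30.


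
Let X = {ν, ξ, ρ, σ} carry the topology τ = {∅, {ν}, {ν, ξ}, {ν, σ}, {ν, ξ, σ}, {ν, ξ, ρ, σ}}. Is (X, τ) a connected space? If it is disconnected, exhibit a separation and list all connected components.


(X, τ) is connected.

Find clopen sets (U ∈ τ with X ∖ U ∈ τ):
  U = ∅, X ∖ U = {ν, ξ, ρ, σ} — both open, so U is clopen.
  U = {ν, ξ, ρ, σ}, X ∖ U = ∅ — both open, so U is clopen.
Only trivial clopens (∅ and X) exist, so (X, τ) is connected.
Compute connected components by grouping points that agree on all clopens:
  component: {ν, ξ, ρ, σ}


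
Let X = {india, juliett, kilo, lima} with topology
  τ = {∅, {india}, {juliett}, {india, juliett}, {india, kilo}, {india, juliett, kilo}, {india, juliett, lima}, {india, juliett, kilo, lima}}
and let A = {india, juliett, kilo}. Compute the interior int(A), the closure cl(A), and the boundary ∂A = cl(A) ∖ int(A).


int(A) = {india, juliett, kilo}, cl(A) = {india, juliett, kilo, lima}, ∂A = {lima}.

Closed sets in (X, τ) are complements of opens:
  closed(X, τ) = {∅, {kilo}, {lima}, {juliett, lima}, {kilo, lima}, {india, kilo, lima}, {juliett, kilo, lima}, {india, juliett, kilo, lima}}.
int(A) = ⋃ {U ∈ τ : U ⊆ A}. Opens contained in A: ∅, {india}, {juliett}, {india, juliett}, {india, kilo}, {india, juliett, kilo}.
Taking the union of these: int(A) = {india, juliett, kilo}.
cl(A) = ⋂ {C closed : A ⊆ C}. Closed sets containing A: {india, juliett, kilo, lima}.
Intersecting these: cl(A) = {india, juliett, kilo, lima}.
∂A = cl(A) ∖ int(A) = {india, juliett, kilo, lima} ∖ {india, juliett, kilo} = {lima}.


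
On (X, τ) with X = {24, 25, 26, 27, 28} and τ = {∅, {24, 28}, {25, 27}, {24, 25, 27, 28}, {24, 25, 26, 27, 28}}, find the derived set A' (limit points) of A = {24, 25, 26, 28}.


A' = {24, 26, 27, 28}

For each x ∈ X, list the open sets U ∈ τ with x ∈ U, then check whether U ∩ (A ∖ {x}) ≠ ∅ for every such U.
  x = 24: opens ∋ x are {24, 28}, {24, 25, 27, 28}, {24, 25, 26, 27, 28}; each meets A ∖ {24}, so x IS a limit point.
  x = 25: open {25, 27} ∋ x has {25, 27} ∩ (A ∖ {25}) = ∅, so x is NOT a limit point.
  x = 26: opens ∋ x are {24, 25, 26, 27, 28}; each meets A ∖ {26}, so x IS a limit point.
  x = 27: opens ∋ x are {25, 27}, {24, 25, 27, 28}, {24, 25, 26, 27, 28}; each meets A ∖ {27}, so x IS a limit point.
  x = 28: opens ∋ x are {24, 28}, {24, 25, 27, 28}, {24, 25, 26, 27, 28}; each meets A ∖ {28}, so x IS a limit point.
Collecting: A' = {24, 26, 27, 28}.


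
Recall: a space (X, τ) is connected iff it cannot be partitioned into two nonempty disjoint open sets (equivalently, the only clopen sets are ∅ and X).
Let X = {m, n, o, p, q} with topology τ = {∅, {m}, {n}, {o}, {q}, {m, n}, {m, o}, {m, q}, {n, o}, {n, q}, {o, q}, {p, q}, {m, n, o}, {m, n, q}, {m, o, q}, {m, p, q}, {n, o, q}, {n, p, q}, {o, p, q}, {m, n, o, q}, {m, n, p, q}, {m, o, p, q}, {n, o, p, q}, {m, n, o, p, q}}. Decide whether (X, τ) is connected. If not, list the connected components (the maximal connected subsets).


(X, τ) is disconnected; components = [{m}, {n}, {o}, {p, q}].

Find clopen sets (U ∈ τ with X ∖ U ∈ τ):
  U = ∅, X ∖ U = {m, n, o, p, q} — both open, so U is clopen.
  U = {m}, X ∖ U = {n, o, p, q} — both open, so U is clopen.
  U = {n}, X ∖ U = {m, o, p, q} — both open, so U is clopen.
  U = {o}, X ∖ U = {m, n, p, q} — both open, so U is clopen.
  U = {m, n}, X ∖ U = {o, p, q} — both open, so U is clopen.
  U = {m, o}, X ∖ U = {n, p, q} — both open, so U is clopen.
  U = {n, o}, X ∖ U = {m, p, q} — both open, so U is clopen.
  U = {p, q}, X ∖ U = {m, n, o} — both open, so U is clopen.
  U = {m, n, o}, X ∖ U = {p, q} — both open, so U is clopen.
  U = {m, p, q}, X ∖ U = {n, o} — both open, so U is clopen.
  U = {n, p, q}, X ∖ U = {m, o} — both open, so U is clopen.
  U = {o, p, q}, X ∖ U = {m, n} — both open, so U is clopen.
  U = {m, n, p, q}, X ∖ U = {o} — both open, so U is clopen.
  U = {m, o, p, q}, X ∖ U = {n} — both open, so U is clopen.
  U = {n, o, p, q}, X ∖ U = {m} — both open, so U is clopen.
  U = {m, n, o, p, q}, X ∖ U = ∅ — both open, so U is clopen.
Nontrivial clopen(s) exist: e.g. {o, p, q}. So (X, τ) is disconnected.
Compute connected components by grouping points that agree on all clopens:
  component: {m}
  component: {n}
  component: {o}
  component: {p, q}


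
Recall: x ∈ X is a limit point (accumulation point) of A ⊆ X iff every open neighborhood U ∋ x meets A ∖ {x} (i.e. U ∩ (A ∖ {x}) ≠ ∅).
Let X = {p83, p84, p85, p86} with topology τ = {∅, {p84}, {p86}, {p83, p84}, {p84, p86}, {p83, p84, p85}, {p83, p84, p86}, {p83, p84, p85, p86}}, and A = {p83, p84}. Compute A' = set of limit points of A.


A' = {p83, p85}

For each x ∈ X, list the open sets U ∈ τ with x ∈ U, then check whether U ∩ (A ∖ {x}) ≠ ∅ for every such U.
  x = p83: opens ∋ x are {p83, p84}, {p83, p84, p85}, {p83, p84, p86}, {p83, p84, p85, p86}; each meets A ∖ {p83}, so x IS a limit point.
  x = p84: open {p84} ∋ x has {p84} ∩ (A ∖ {p84}) = ∅, so x is NOT a limit point.
  x = p85: opens ∋ x are {p83, p84, p85}, {p83, p84, p85, p86}; each meets A ∖ {p85}, so x IS a limit point.
  x = p86: open {p86} ∋ x has {p86} ∩ (A ∖ {p86}) = ∅, so x is NOT a limit point.
Collecting: A' = {p83, p85}.


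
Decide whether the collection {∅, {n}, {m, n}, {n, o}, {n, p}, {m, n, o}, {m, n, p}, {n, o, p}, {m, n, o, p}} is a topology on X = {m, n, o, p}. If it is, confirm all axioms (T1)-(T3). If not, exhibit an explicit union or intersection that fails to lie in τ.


τ IS a topology on X.

Axiom (T1): ∅ ∈ τ? Yes; X ∈ τ? Yes.
Axiom (T2/T3): check pairwise unions and intersections of members of τ.
All pairwise intersections and unions checked — each lies in τ. Therefore τ satisfies (T1), (T2), (T3): it IS a topology on X.


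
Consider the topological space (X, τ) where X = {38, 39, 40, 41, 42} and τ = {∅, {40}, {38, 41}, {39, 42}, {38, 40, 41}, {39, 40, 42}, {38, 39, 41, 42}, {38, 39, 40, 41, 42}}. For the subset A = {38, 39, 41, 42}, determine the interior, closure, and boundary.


int(A) = {38, 39, 41, 42}, cl(A) = {38, 39, 41, 42}, ∂A = ∅.

Closed sets in (X, τ) are complements of opens:
  closed(X, τ) = {∅, {40}, {38, 41}, {39, 42}, {38, 40, 41}, {39, 40, 42}, {38, 39, 41, 42}, {38, 39, 40, 41, 42}}.
int(A) = ⋃ {U ∈ τ : U ⊆ A}. Opens contained in A: ∅, {38, 41}, {39, 42}, {38, 39, 41, 42}.
Taking the union of these: int(A) = {38, 39, 41, 42}.
cl(A) = ⋂ {C closed : A ⊆ C}. Closed sets containing A: {38, 39, 41, 42}, {38, 39, 40, 41, 42}.
Intersecting these: cl(A) = {38, 39, 41, 42}.
∂A = cl(A) ∖ int(A) = {38, 39, 41, 42} ∖ {38, 39, 41, 42} = ∅.


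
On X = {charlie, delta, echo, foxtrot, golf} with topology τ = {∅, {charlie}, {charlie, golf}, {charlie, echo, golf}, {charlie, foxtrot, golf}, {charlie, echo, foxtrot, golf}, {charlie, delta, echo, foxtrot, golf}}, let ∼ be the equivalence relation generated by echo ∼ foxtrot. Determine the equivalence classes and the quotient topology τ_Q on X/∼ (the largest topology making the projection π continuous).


X/∼ = {[charlie], [delta], [echo=foxtrot], [golf]}; |τ_Q| = 5.

Equivalence classes: [charlie], [delta], [echo=foxtrot], [golf].
Quotient map π: X → X/∼ sends charlie ↦ [charlie], delta ↦ [delta], echo ↦ [echo=foxtrot], foxtrot ↦ [echo=foxtrot], golf ↦ [golf].
For each subset V ⊆ X/∼, compute π^{-1}(V) ⊆ X and check whether π^{-1}(V) ∈ τ. V is open in τ_Q iff π^{-1}(V) ∈ τ.
  V = {}: π^{-1}(V) = ∅ ∈ τ ✓.
  V = {[charlie]}: π^{-1}(V) = {charlie} ∈ τ ✓.
  V = {[delta]}: π^{-1}(V) = {delta} ∉ τ ✗.
  V = {[charlie], [delta]}: π^{-1}(V) = {charlie, delta} ∉ τ ✗.
  V = {[echo=foxtrot]}: π^{-1}(V) = {echo, foxtrot} ∉ τ ✗.
  V = {[charlie], [echo=foxtrot]}: π^{-1}(V) = {charlie, echo, foxtrot} ∉ τ ✗.
  V = {[delta], [echo=foxtrot]}: π^{-1}(V) = {delta, echo, foxtrot} ∉ τ ✗.
  V = {[charlie], [delta], [echo=foxtrot]}: π^{-1}(V) = {charlie, delta, echo, foxtrot} ∉ τ ✗.
  V = {[golf]}: π^{-1}(V) = {golf} ∉ τ ✗.
  V = {[charlie], [golf]}: π^{-1}(V) = {charlie, golf} ∈ τ ✓.
  V = {[delta], [golf]}: π^{-1}(V) = {delta, golf} ∉ τ ✗.
  V = {[charlie], [delta], [golf]}: π^{-1}(V) = {charlie, delta, golf} ∉ τ ✗.
  V = {[echo=foxtrot], [golf]}: π^{-1}(V) = {echo, foxtrot, golf} ∉ τ ✗.
  V = {[charlie], [echo=foxtrot], [golf]}: π^{-1}(V) = {charlie, echo, foxtrot, golf} ∈ τ ✓.
  V = {[delta], [echo=foxtrot], [golf]}: π^{-1}(V) = {delta, echo, foxtrot, golf} ∉ τ ✗.
  V = {[charlie], [delta], [echo=foxtrot], [golf]}: π^{-1}(V) = {charlie, delta, echo, foxtrot, golf} ∈ τ ✓.
Open sets in the quotient: τ_Q = {{}, {[charlie]}, {[charlie], [golf]}, {[charlie], [echo=foxtrot], [golf]}, {[charlie], [delta], [echo=foxtrot], [golf]}} (5 elements).


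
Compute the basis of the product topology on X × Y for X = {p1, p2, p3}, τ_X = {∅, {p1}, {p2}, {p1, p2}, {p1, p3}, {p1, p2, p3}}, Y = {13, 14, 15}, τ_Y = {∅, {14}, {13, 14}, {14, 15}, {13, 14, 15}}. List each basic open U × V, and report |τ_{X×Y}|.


Basis B = {∅ × ∅, {p1} × {14}, {p2} × {14}, {p1} × {13, 14}, {p1} × {14, 15}, {p1, p2} × {14}, {p1, p3} × {14}, {p2} × {13, 14}, {p2} × {14, 15}, {p1} × {13, 14, 15}, {p1, p2, p3} × {14}, {p2} × {13, 14, 15}, {p1, p2} × {13, 14}, {p1, p3} × {13, 14}, {p1, p2} × {14, 15}, {p1, p3} × {14, 15}, {p1, p2} × {13, 14, 15}, {p1, p3} × {13, 14, 15}, {p1, p2, p3} × {13, 14}, {p1, p2, p3} × {14, 15}, {p1, p2, p3} × {13, 14, 15}}; |τ_{X×Y}| = 70.

Enumerate products U × V with U ∈ τ_X, V ∈ τ_Y (deduplicated):
  ∅ × ∅ = {} (∅)
  {p1} × {14} = {(p1,14)}
  {p2} × {14} = {(p2,14)}
  {p1} × {13, 14} = {(p1,13), (p1,14)}
  {p1} × {14, 15} = {(p1,14), (p1,15)}
  {p1, p2} × {14} = {(p1,14), (p2,14)}
  {p1, p3} × {14} = {(p1,14), (p3,14)}
  {p2} × {13, 14} = {(p2,13), (p2,14)}
  {p2} × {14, 15} = {(p2,14), (p2,15)}
  {p1} × {13, 14, 15} = {(p1,13), (p1,14), (p1,15)}
  {p1, p2, p3} × {14} = {(p1,14), (p2,14), (p3,14)}
  {p2} × {13, 14, 15} = {(p2,13), (p2,14), (p2,15)}
  {p1, p2} × {13, 14} = {(p1,13), (p1,14), (p2,13), (p2,14)}
  {p1, p3} × {13, 14} = {(p1,13), (p1,14), (p3,13), (p3,14)}
  {p1, p2} × {14, 15} = {(p1,14), (p1,15), (p2,14), (p2,15)}
  {p1, p3} × {14, 15} = {(p1,14), (p1,15), (p3,14), (p3,15)}
  {p1, p2} × {13, 14, 15} = {(p1,13), (p1,14), (p1,15), (p2,13), (p2,14), (p2,15)}
  {p1, p3} × {13, 14, 15} = {(p1,13), (p1,14), (p1,15), (p3,13), (p3,14), (p3,15)}
  {p1, p2, p3} × {13, 14} = {(p1,13), (p1,14), (p2,13), (p2,14), (p3,13), (p3,14)}
  {p1, p2, p3} × {14, 15} = {(p1,14), (p1,15), (p2,14), (p2,15), (p3,14), (p3,15)}
  {p1, p2, p3} × {13, 14, 15} = {(p1,13), (p1,14), (p1,15), (p2,13), (p2,14), (p2,15), (p3,13), (p3,14), (p3,15)}
These 21 distinct sets form the basis B.
Close under arbitrary unions to get τ_{X×Y}; counting gives |τ_{X×Y}| = 70.
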